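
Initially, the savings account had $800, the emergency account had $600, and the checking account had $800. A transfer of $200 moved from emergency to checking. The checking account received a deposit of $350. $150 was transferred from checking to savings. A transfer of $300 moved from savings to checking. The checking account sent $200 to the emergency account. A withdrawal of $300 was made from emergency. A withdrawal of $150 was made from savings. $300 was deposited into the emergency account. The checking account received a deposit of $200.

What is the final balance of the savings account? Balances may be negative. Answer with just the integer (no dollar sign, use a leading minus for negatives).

Answer: 500

Derivation:
Tracking account balances step by step:
Start: savings=800, emergency=600, checking=800
Event 1 (transfer 200 emergency -> checking): emergency: 600 - 200 = 400, checking: 800 + 200 = 1000. Balances: savings=800, emergency=400, checking=1000
Event 2 (deposit 350 to checking): checking: 1000 + 350 = 1350. Balances: savings=800, emergency=400, checking=1350
Event 3 (transfer 150 checking -> savings): checking: 1350 - 150 = 1200, savings: 800 + 150 = 950. Balances: savings=950, emergency=400, checking=1200
Event 4 (transfer 300 savings -> checking): savings: 950 - 300 = 650, checking: 1200 + 300 = 1500. Balances: savings=650, emergency=400, checking=1500
Event 5 (transfer 200 checking -> emergency): checking: 1500 - 200 = 1300, emergency: 400 + 200 = 600. Balances: savings=650, emergency=600, checking=1300
Event 6 (withdraw 300 from emergency): emergency: 600 - 300 = 300. Balances: savings=650, emergency=300, checking=1300
Event 7 (withdraw 150 from savings): savings: 650 - 150 = 500. Balances: savings=500, emergency=300, checking=1300
Event 8 (deposit 300 to emergency): emergency: 300 + 300 = 600. Balances: savings=500, emergency=600, checking=1300
Event 9 (deposit 200 to checking): checking: 1300 + 200 = 1500. Balances: savings=500, emergency=600, checking=1500

Final balance of savings: 500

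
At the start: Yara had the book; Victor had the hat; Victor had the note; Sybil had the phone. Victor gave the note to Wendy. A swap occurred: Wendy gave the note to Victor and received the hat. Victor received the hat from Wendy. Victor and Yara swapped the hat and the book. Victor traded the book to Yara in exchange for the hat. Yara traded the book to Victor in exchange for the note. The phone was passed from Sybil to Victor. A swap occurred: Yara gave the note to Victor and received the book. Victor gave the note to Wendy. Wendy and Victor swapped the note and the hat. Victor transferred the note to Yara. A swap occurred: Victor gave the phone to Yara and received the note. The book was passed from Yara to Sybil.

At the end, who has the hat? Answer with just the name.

Tracking all object holders:
Start: book:Yara, hat:Victor, note:Victor, phone:Sybil
Event 1 (give note: Victor -> Wendy). State: book:Yara, hat:Victor, note:Wendy, phone:Sybil
Event 2 (swap note<->hat: now note:Victor, hat:Wendy). State: book:Yara, hat:Wendy, note:Victor, phone:Sybil
Event 3 (give hat: Wendy -> Victor). State: book:Yara, hat:Victor, note:Victor, phone:Sybil
Event 4 (swap hat<->book: now hat:Yara, book:Victor). State: book:Victor, hat:Yara, note:Victor, phone:Sybil
Event 5 (swap book<->hat: now book:Yara, hat:Victor). State: book:Yara, hat:Victor, note:Victor, phone:Sybil
Event 6 (swap book<->note: now book:Victor, note:Yara). State: book:Victor, hat:Victor, note:Yara, phone:Sybil
Event 7 (give phone: Sybil -> Victor). State: book:Victor, hat:Victor, note:Yara, phone:Victor
Event 8 (swap note<->book: now note:Victor, book:Yara). State: book:Yara, hat:Victor, note:Victor, phone:Victor
Event 9 (give note: Victor -> Wendy). State: book:Yara, hat:Victor, note:Wendy, phone:Victor
Event 10 (swap note<->hat: now note:Victor, hat:Wendy). State: book:Yara, hat:Wendy, note:Victor, phone:Victor
Event 11 (give note: Victor -> Yara). State: book:Yara, hat:Wendy, note:Yara, phone:Victor
Event 12 (swap phone<->note: now phone:Yara, note:Victor). State: book:Yara, hat:Wendy, note:Victor, phone:Yara
Event 13 (give book: Yara -> Sybil). State: book:Sybil, hat:Wendy, note:Victor, phone:Yara

Final state: book:Sybil, hat:Wendy, note:Victor, phone:Yara
The hat is held by Wendy.

Answer: Wendy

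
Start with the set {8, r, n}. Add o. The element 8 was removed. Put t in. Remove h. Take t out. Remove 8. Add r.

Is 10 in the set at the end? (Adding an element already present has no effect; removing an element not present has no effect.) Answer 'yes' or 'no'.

Tracking the set through each operation:
Start: {8, n, r}
Event 1 (add o): added. Set: {8, n, o, r}
Event 2 (remove 8): removed. Set: {n, o, r}
Event 3 (add t): added. Set: {n, o, r, t}
Event 4 (remove h): not present, no change. Set: {n, o, r, t}
Event 5 (remove t): removed. Set: {n, o, r}
Event 6 (remove 8): not present, no change. Set: {n, o, r}
Event 7 (add r): already present, no change. Set: {n, o, r}

Final set: {n, o, r} (size 3)
10 is NOT in the final set.

Answer: no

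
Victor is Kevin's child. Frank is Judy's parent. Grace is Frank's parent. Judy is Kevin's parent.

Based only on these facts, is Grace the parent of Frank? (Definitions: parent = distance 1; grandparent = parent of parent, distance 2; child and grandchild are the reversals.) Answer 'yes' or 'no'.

Reconstructing the parent chain from the given facts:
  Grace -> Frank -> Judy -> Kevin -> Victor
(each arrow means 'parent of the next')
Positions in the chain (0 = top):
  position of Grace: 0
  position of Frank: 1
  position of Judy: 2
  position of Kevin: 3
  position of Victor: 4

Grace is at position 0, Frank is at position 1; signed distance (j - i) = 1.
'parent' requires j - i = 1. Actual distance is 1, so the relation HOLDS.

Answer: yes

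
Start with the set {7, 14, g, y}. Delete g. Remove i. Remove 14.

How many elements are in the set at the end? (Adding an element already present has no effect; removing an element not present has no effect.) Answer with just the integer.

Tracking the set through each operation:
Start: {14, 7, g, y}
Event 1 (remove g): removed. Set: {14, 7, y}
Event 2 (remove i): not present, no change. Set: {14, 7, y}
Event 3 (remove 14): removed. Set: {7, y}

Final set: {7, y} (size 2)

Answer: 2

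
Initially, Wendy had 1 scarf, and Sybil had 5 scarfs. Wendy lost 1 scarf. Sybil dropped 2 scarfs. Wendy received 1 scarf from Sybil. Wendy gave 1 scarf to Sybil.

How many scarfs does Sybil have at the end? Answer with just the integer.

Tracking counts step by step:
Start: Wendy=1, Sybil=5
Event 1 (Wendy -1): Wendy: 1 -> 0. State: Wendy=0, Sybil=5
Event 2 (Sybil -2): Sybil: 5 -> 3. State: Wendy=0, Sybil=3
Event 3 (Sybil -> Wendy, 1): Sybil: 3 -> 2, Wendy: 0 -> 1. State: Wendy=1, Sybil=2
Event 4 (Wendy -> Sybil, 1): Wendy: 1 -> 0, Sybil: 2 -> 3. State: Wendy=0, Sybil=3

Sybil's final count: 3

Answer: 3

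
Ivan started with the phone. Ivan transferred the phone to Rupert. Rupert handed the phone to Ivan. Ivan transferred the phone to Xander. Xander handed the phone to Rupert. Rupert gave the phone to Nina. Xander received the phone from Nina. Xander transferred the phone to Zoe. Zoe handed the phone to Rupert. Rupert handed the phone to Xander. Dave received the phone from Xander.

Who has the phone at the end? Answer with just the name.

Tracking the phone through each event:
Start: Ivan has the phone.
After event 1: Rupert has the phone.
After event 2: Ivan has the phone.
After event 3: Xander has the phone.
After event 4: Rupert has the phone.
After event 5: Nina has the phone.
After event 6: Xander has the phone.
After event 7: Zoe has the phone.
After event 8: Rupert has the phone.
After event 9: Xander has the phone.
After event 10: Dave has the phone.

Answer: Dave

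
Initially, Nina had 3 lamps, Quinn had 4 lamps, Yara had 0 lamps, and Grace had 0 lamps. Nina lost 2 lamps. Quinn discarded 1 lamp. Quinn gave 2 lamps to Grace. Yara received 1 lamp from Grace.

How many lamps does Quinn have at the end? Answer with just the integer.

Tracking counts step by step:
Start: Nina=3, Quinn=4, Yara=0, Grace=0
Event 1 (Nina -2): Nina: 3 -> 1. State: Nina=1, Quinn=4, Yara=0, Grace=0
Event 2 (Quinn -1): Quinn: 4 -> 3. State: Nina=1, Quinn=3, Yara=0, Grace=0
Event 3 (Quinn -> Grace, 2): Quinn: 3 -> 1, Grace: 0 -> 2. State: Nina=1, Quinn=1, Yara=0, Grace=2
Event 4 (Grace -> Yara, 1): Grace: 2 -> 1, Yara: 0 -> 1. State: Nina=1, Quinn=1, Yara=1, Grace=1

Quinn's final count: 1

Answer: 1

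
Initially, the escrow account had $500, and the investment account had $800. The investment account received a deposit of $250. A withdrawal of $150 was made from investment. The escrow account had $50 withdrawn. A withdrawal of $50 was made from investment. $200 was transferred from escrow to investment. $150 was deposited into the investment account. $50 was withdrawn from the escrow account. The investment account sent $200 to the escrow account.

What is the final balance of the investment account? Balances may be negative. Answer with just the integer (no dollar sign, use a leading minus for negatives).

Tracking account balances step by step:
Start: escrow=500, investment=800
Event 1 (deposit 250 to investment): investment: 800 + 250 = 1050. Balances: escrow=500, investment=1050
Event 2 (withdraw 150 from investment): investment: 1050 - 150 = 900. Balances: escrow=500, investment=900
Event 3 (withdraw 50 from escrow): escrow: 500 - 50 = 450. Balances: escrow=450, investment=900
Event 4 (withdraw 50 from investment): investment: 900 - 50 = 850. Balances: escrow=450, investment=850
Event 5 (transfer 200 escrow -> investment): escrow: 450 - 200 = 250, investment: 850 + 200 = 1050. Balances: escrow=250, investment=1050
Event 6 (deposit 150 to investment): investment: 1050 + 150 = 1200. Balances: escrow=250, investment=1200
Event 7 (withdraw 50 from escrow): escrow: 250 - 50 = 200. Balances: escrow=200, investment=1200
Event 8 (transfer 200 investment -> escrow): investment: 1200 - 200 = 1000, escrow: 200 + 200 = 400. Balances: escrow=400, investment=1000

Final balance of investment: 1000

Answer: 1000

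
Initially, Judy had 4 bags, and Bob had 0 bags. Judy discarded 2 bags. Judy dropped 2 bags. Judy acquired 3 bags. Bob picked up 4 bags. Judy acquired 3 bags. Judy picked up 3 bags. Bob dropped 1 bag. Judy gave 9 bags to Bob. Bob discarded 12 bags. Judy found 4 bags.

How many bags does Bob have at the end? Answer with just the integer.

Tracking counts step by step:
Start: Judy=4, Bob=0
Event 1 (Judy -2): Judy: 4 -> 2. State: Judy=2, Bob=0
Event 2 (Judy -2): Judy: 2 -> 0. State: Judy=0, Bob=0
Event 3 (Judy +3): Judy: 0 -> 3. State: Judy=3, Bob=0
Event 4 (Bob +4): Bob: 0 -> 4. State: Judy=3, Bob=4
Event 5 (Judy +3): Judy: 3 -> 6. State: Judy=6, Bob=4
Event 6 (Judy +3): Judy: 6 -> 9. State: Judy=9, Bob=4
Event 7 (Bob -1): Bob: 4 -> 3. State: Judy=9, Bob=3
Event 8 (Judy -> Bob, 9): Judy: 9 -> 0, Bob: 3 -> 12. State: Judy=0, Bob=12
Event 9 (Bob -12): Bob: 12 -> 0. State: Judy=0, Bob=0
Event 10 (Judy +4): Judy: 0 -> 4. State: Judy=4, Bob=0

Bob's final count: 0

Answer: 0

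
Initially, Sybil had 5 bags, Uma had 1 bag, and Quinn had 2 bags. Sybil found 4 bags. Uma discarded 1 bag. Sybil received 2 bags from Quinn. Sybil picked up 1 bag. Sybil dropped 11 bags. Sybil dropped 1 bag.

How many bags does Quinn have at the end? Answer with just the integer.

Tracking counts step by step:
Start: Sybil=5, Uma=1, Quinn=2
Event 1 (Sybil +4): Sybil: 5 -> 9. State: Sybil=9, Uma=1, Quinn=2
Event 2 (Uma -1): Uma: 1 -> 0. State: Sybil=9, Uma=0, Quinn=2
Event 3 (Quinn -> Sybil, 2): Quinn: 2 -> 0, Sybil: 9 -> 11. State: Sybil=11, Uma=0, Quinn=0
Event 4 (Sybil +1): Sybil: 11 -> 12. State: Sybil=12, Uma=0, Quinn=0
Event 5 (Sybil -11): Sybil: 12 -> 1. State: Sybil=1, Uma=0, Quinn=0
Event 6 (Sybil -1): Sybil: 1 -> 0. State: Sybil=0, Uma=0, Quinn=0

Quinn's final count: 0

Answer: 0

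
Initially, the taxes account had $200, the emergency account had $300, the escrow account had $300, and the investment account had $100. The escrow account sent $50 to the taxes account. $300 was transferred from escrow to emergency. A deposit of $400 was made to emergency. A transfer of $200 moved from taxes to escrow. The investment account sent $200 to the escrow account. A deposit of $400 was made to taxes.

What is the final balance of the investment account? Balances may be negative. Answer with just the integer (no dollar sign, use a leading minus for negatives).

Tracking account balances step by step:
Start: taxes=200, emergency=300, escrow=300, investment=100
Event 1 (transfer 50 escrow -> taxes): escrow: 300 - 50 = 250, taxes: 200 + 50 = 250. Balances: taxes=250, emergency=300, escrow=250, investment=100
Event 2 (transfer 300 escrow -> emergency): escrow: 250 - 300 = -50, emergency: 300 + 300 = 600. Balances: taxes=250, emergency=600, escrow=-50, investment=100
Event 3 (deposit 400 to emergency): emergency: 600 + 400 = 1000. Balances: taxes=250, emergency=1000, escrow=-50, investment=100
Event 4 (transfer 200 taxes -> escrow): taxes: 250 - 200 = 50, escrow: -50 + 200 = 150. Balances: taxes=50, emergency=1000, escrow=150, investment=100
Event 5 (transfer 200 investment -> escrow): investment: 100 - 200 = -100, escrow: 150 + 200 = 350. Balances: taxes=50, emergency=1000, escrow=350, investment=-100
Event 6 (deposit 400 to taxes): taxes: 50 + 400 = 450. Balances: taxes=450, emergency=1000, escrow=350, investment=-100

Final balance of investment: -100

Answer: -100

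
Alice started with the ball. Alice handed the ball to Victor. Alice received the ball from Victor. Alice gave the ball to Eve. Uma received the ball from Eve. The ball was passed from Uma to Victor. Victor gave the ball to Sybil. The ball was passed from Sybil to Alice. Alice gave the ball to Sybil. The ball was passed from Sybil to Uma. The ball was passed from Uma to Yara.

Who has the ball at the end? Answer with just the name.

Tracking the ball through each event:
Start: Alice has the ball.
After event 1: Victor has the ball.
After event 2: Alice has the ball.
After event 3: Eve has the ball.
After event 4: Uma has the ball.
After event 5: Victor has the ball.
After event 6: Sybil has the ball.
After event 7: Alice has the ball.
After event 8: Sybil has the ball.
After event 9: Uma has the ball.
After event 10: Yara has the ball.

Answer: Yara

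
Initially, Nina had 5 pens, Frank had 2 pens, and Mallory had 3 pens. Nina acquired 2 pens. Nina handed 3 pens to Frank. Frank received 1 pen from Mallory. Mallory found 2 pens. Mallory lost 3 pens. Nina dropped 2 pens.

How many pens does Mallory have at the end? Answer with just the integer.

Answer: 1

Derivation:
Tracking counts step by step:
Start: Nina=5, Frank=2, Mallory=3
Event 1 (Nina +2): Nina: 5 -> 7. State: Nina=7, Frank=2, Mallory=3
Event 2 (Nina -> Frank, 3): Nina: 7 -> 4, Frank: 2 -> 5. State: Nina=4, Frank=5, Mallory=3
Event 3 (Mallory -> Frank, 1): Mallory: 3 -> 2, Frank: 5 -> 6. State: Nina=4, Frank=6, Mallory=2
Event 4 (Mallory +2): Mallory: 2 -> 4. State: Nina=4, Frank=6, Mallory=4
Event 5 (Mallory -3): Mallory: 4 -> 1. State: Nina=4, Frank=6, Mallory=1
Event 6 (Nina -2): Nina: 4 -> 2. State: Nina=2, Frank=6, Mallory=1

Mallory's final count: 1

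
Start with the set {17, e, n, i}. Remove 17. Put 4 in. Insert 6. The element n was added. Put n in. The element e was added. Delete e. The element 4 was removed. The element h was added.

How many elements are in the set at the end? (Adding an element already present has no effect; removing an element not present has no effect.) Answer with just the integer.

Tracking the set through each operation:
Start: {17, e, i, n}
Event 1 (remove 17): removed. Set: {e, i, n}
Event 2 (add 4): added. Set: {4, e, i, n}
Event 3 (add 6): added. Set: {4, 6, e, i, n}
Event 4 (add n): already present, no change. Set: {4, 6, e, i, n}
Event 5 (add n): already present, no change. Set: {4, 6, e, i, n}
Event 6 (add e): already present, no change. Set: {4, 6, e, i, n}
Event 7 (remove e): removed. Set: {4, 6, i, n}
Event 8 (remove 4): removed. Set: {6, i, n}
Event 9 (add h): added. Set: {6, h, i, n}

Final set: {6, h, i, n} (size 4)

Answer: 4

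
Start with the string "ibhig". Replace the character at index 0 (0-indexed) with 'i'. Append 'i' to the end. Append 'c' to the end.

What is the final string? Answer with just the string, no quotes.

Answer: ibhigic

Derivation:
Applying each edit step by step:
Start: "ibhig"
Op 1 (replace idx 0: 'i' -> 'i'): "ibhig" -> "ibhig"
Op 2 (append 'i'): "ibhig" -> "ibhigi"
Op 3 (append 'c'): "ibhigi" -> "ibhigic"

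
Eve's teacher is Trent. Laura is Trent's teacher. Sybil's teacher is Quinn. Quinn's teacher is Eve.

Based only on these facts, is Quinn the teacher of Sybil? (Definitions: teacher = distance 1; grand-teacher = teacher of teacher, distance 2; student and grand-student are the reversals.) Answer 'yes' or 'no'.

Reconstructing the teacher chain from the given facts:
  Laura -> Trent -> Eve -> Quinn -> Sybil
(each arrow means 'teacher of the next')
Positions in the chain (0 = top):
  position of Laura: 0
  position of Trent: 1
  position of Eve: 2
  position of Quinn: 3
  position of Sybil: 4

Quinn is at position 3, Sybil is at position 4; signed distance (j - i) = 1.
'teacher' requires j - i = 1. Actual distance is 1, so the relation HOLDS.

Answer: yes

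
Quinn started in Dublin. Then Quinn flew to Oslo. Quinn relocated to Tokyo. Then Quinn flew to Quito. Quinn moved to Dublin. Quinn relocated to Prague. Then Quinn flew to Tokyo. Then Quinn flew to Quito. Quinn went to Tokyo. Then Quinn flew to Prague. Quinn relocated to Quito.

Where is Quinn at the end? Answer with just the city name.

Answer: Quito

Derivation:
Tracking Quinn's location:
Start: Quinn is in Dublin.
After move 1: Dublin -> Oslo. Quinn is in Oslo.
After move 2: Oslo -> Tokyo. Quinn is in Tokyo.
After move 3: Tokyo -> Quito. Quinn is in Quito.
After move 4: Quito -> Dublin. Quinn is in Dublin.
After move 5: Dublin -> Prague. Quinn is in Prague.
After move 6: Prague -> Tokyo. Quinn is in Tokyo.
After move 7: Tokyo -> Quito. Quinn is in Quito.
After move 8: Quito -> Tokyo. Quinn is in Tokyo.
After move 9: Tokyo -> Prague. Quinn is in Prague.
After move 10: Prague -> Quito. Quinn is in Quito.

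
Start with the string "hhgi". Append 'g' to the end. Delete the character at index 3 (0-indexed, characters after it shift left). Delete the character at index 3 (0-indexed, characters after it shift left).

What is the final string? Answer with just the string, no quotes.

Answer: hhg

Derivation:
Applying each edit step by step:
Start: "hhgi"
Op 1 (append 'g'): "hhgi" -> "hhgig"
Op 2 (delete idx 3 = 'i'): "hhgig" -> "hhgg"
Op 3 (delete idx 3 = 'g'): "hhgg" -> "hhg"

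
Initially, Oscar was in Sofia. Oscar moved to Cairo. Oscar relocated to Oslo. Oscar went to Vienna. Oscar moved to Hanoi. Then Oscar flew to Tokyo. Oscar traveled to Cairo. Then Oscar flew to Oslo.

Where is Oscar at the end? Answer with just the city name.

Answer: Oslo

Derivation:
Tracking Oscar's location:
Start: Oscar is in Sofia.
After move 1: Sofia -> Cairo. Oscar is in Cairo.
After move 2: Cairo -> Oslo. Oscar is in Oslo.
After move 3: Oslo -> Vienna. Oscar is in Vienna.
After move 4: Vienna -> Hanoi. Oscar is in Hanoi.
After move 5: Hanoi -> Tokyo. Oscar is in Tokyo.
After move 6: Tokyo -> Cairo. Oscar is in Cairo.
After move 7: Cairo -> Oslo. Oscar is in Oslo.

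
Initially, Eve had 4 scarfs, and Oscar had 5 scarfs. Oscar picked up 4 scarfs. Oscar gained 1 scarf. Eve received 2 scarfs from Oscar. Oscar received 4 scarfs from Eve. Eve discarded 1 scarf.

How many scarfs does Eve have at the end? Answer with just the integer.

Tracking counts step by step:
Start: Eve=4, Oscar=5
Event 1 (Oscar +4): Oscar: 5 -> 9. State: Eve=4, Oscar=9
Event 2 (Oscar +1): Oscar: 9 -> 10. State: Eve=4, Oscar=10
Event 3 (Oscar -> Eve, 2): Oscar: 10 -> 8, Eve: 4 -> 6. State: Eve=6, Oscar=8
Event 4 (Eve -> Oscar, 4): Eve: 6 -> 2, Oscar: 8 -> 12. State: Eve=2, Oscar=12
Event 5 (Eve -1): Eve: 2 -> 1. State: Eve=1, Oscar=12

Eve's final count: 1

Answer: 1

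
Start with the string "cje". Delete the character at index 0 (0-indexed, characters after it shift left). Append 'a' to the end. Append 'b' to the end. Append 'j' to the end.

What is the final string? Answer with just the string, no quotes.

Answer: jeabj

Derivation:
Applying each edit step by step:
Start: "cje"
Op 1 (delete idx 0 = 'c'): "cje" -> "je"
Op 2 (append 'a'): "je" -> "jea"
Op 3 (append 'b'): "jea" -> "jeab"
Op 4 (append 'j'): "jeab" -> "jeabj"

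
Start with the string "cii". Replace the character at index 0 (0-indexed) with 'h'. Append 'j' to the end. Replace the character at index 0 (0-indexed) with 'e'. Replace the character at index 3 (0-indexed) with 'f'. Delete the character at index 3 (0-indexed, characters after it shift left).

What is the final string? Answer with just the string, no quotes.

Applying each edit step by step:
Start: "cii"
Op 1 (replace idx 0: 'c' -> 'h'): "cii" -> "hii"
Op 2 (append 'j'): "hii" -> "hiij"
Op 3 (replace idx 0: 'h' -> 'e'): "hiij" -> "eiij"
Op 4 (replace idx 3: 'j' -> 'f'): "eiij" -> "eiif"
Op 5 (delete idx 3 = 'f'): "eiif" -> "eii"

Answer: eii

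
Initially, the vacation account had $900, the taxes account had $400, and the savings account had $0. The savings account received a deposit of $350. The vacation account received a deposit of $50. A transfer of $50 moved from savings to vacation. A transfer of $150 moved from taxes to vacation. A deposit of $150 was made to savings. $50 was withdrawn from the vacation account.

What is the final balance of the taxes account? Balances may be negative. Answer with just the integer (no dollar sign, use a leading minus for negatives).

Tracking account balances step by step:
Start: vacation=900, taxes=400, savings=0
Event 1 (deposit 350 to savings): savings: 0 + 350 = 350. Balances: vacation=900, taxes=400, savings=350
Event 2 (deposit 50 to vacation): vacation: 900 + 50 = 950. Balances: vacation=950, taxes=400, savings=350
Event 3 (transfer 50 savings -> vacation): savings: 350 - 50 = 300, vacation: 950 + 50 = 1000. Balances: vacation=1000, taxes=400, savings=300
Event 4 (transfer 150 taxes -> vacation): taxes: 400 - 150 = 250, vacation: 1000 + 150 = 1150. Balances: vacation=1150, taxes=250, savings=300
Event 5 (deposit 150 to savings): savings: 300 + 150 = 450. Balances: vacation=1150, taxes=250, savings=450
Event 6 (withdraw 50 from vacation): vacation: 1150 - 50 = 1100. Balances: vacation=1100, taxes=250, savings=450

Final balance of taxes: 250

Answer: 250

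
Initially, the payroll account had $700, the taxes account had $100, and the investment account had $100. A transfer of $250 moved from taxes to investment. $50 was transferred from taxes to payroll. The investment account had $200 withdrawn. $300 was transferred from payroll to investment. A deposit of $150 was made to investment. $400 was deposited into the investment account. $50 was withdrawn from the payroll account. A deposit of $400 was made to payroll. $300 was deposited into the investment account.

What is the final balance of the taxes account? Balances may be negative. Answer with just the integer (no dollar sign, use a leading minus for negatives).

Tracking account balances step by step:
Start: payroll=700, taxes=100, investment=100
Event 1 (transfer 250 taxes -> investment): taxes: 100 - 250 = -150, investment: 100 + 250 = 350. Balances: payroll=700, taxes=-150, investment=350
Event 2 (transfer 50 taxes -> payroll): taxes: -150 - 50 = -200, payroll: 700 + 50 = 750. Balances: payroll=750, taxes=-200, investment=350
Event 3 (withdraw 200 from investment): investment: 350 - 200 = 150. Balances: payroll=750, taxes=-200, investment=150
Event 4 (transfer 300 payroll -> investment): payroll: 750 - 300 = 450, investment: 150 + 300 = 450. Balances: payroll=450, taxes=-200, investment=450
Event 5 (deposit 150 to investment): investment: 450 + 150 = 600. Balances: payroll=450, taxes=-200, investment=600
Event 6 (deposit 400 to investment): investment: 600 + 400 = 1000. Balances: payroll=450, taxes=-200, investment=1000
Event 7 (withdraw 50 from payroll): payroll: 450 - 50 = 400. Balances: payroll=400, taxes=-200, investment=1000
Event 8 (deposit 400 to payroll): payroll: 400 + 400 = 800. Balances: payroll=800, taxes=-200, investment=1000
Event 9 (deposit 300 to investment): investment: 1000 + 300 = 1300. Balances: payroll=800, taxes=-200, investment=1300

Final balance of taxes: -200

Answer: -200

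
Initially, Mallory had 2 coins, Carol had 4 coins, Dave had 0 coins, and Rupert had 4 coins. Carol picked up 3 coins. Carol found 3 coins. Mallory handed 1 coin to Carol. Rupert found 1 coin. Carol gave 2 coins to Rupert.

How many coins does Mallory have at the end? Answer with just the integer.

Answer: 1

Derivation:
Tracking counts step by step:
Start: Mallory=2, Carol=4, Dave=0, Rupert=4
Event 1 (Carol +3): Carol: 4 -> 7. State: Mallory=2, Carol=7, Dave=0, Rupert=4
Event 2 (Carol +3): Carol: 7 -> 10. State: Mallory=2, Carol=10, Dave=0, Rupert=4
Event 3 (Mallory -> Carol, 1): Mallory: 2 -> 1, Carol: 10 -> 11. State: Mallory=1, Carol=11, Dave=0, Rupert=4
Event 4 (Rupert +1): Rupert: 4 -> 5. State: Mallory=1, Carol=11, Dave=0, Rupert=5
Event 5 (Carol -> Rupert, 2): Carol: 11 -> 9, Rupert: 5 -> 7. State: Mallory=1, Carol=9, Dave=0, Rupert=7

Mallory's final count: 1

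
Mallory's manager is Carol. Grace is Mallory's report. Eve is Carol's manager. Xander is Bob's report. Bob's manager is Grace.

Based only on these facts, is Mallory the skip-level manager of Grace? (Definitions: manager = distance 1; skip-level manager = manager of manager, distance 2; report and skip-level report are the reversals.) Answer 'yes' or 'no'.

Answer: no

Derivation:
Reconstructing the manager chain from the given facts:
  Eve -> Carol -> Mallory -> Grace -> Bob -> Xander
(each arrow means 'manager of the next')
Positions in the chain (0 = top):
  position of Eve: 0
  position of Carol: 1
  position of Mallory: 2
  position of Grace: 3
  position of Bob: 4
  position of Xander: 5

Mallory is at position 2, Grace is at position 3; signed distance (j - i) = 1.
'skip-level manager' requires j - i = 2. Actual distance is 1, so the relation does NOT hold.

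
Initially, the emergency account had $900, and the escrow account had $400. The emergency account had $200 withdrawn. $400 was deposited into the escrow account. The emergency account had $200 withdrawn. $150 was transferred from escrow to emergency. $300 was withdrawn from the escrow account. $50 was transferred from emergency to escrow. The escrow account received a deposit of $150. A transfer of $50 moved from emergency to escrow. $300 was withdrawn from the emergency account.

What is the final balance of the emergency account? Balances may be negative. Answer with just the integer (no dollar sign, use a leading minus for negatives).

Tracking account balances step by step:
Start: emergency=900, escrow=400
Event 1 (withdraw 200 from emergency): emergency: 900 - 200 = 700. Balances: emergency=700, escrow=400
Event 2 (deposit 400 to escrow): escrow: 400 + 400 = 800. Balances: emergency=700, escrow=800
Event 3 (withdraw 200 from emergency): emergency: 700 - 200 = 500. Balances: emergency=500, escrow=800
Event 4 (transfer 150 escrow -> emergency): escrow: 800 - 150 = 650, emergency: 500 + 150 = 650. Balances: emergency=650, escrow=650
Event 5 (withdraw 300 from escrow): escrow: 650 - 300 = 350. Balances: emergency=650, escrow=350
Event 6 (transfer 50 emergency -> escrow): emergency: 650 - 50 = 600, escrow: 350 + 50 = 400. Balances: emergency=600, escrow=400
Event 7 (deposit 150 to escrow): escrow: 400 + 150 = 550. Balances: emergency=600, escrow=550
Event 8 (transfer 50 emergency -> escrow): emergency: 600 - 50 = 550, escrow: 550 + 50 = 600. Balances: emergency=550, escrow=600
Event 9 (withdraw 300 from emergency): emergency: 550 - 300 = 250. Balances: emergency=250, escrow=600

Final balance of emergency: 250

Answer: 250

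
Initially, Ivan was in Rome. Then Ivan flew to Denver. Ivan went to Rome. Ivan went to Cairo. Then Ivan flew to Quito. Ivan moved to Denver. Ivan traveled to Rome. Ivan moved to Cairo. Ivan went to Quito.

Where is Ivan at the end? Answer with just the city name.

Answer: Quito

Derivation:
Tracking Ivan's location:
Start: Ivan is in Rome.
After move 1: Rome -> Denver. Ivan is in Denver.
After move 2: Denver -> Rome. Ivan is in Rome.
After move 3: Rome -> Cairo. Ivan is in Cairo.
After move 4: Cairo -> Quito. Ivan is in Quito.
After move 5: Quito -> Denver. Ivan is in Denver.
After move 6: Denver -> Rome. Ivan is in Rome.
After move 7: Rome -> Cairo. Ivan is in Cairo.
After move 8: Cairo -> Quito. Ivan is in Quito.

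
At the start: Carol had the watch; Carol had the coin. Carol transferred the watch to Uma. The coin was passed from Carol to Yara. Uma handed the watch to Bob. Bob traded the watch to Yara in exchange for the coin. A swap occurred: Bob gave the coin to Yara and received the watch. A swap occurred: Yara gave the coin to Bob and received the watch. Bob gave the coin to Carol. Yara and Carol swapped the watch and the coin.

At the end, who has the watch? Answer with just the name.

Answer: Carol

Derivation:
Tracking all object holders:
Start: watch:Carol, coin:Carol
Event 1 (give watch: Carol -> Uma). State: watch:Uma, coin:Carol
Event 2 (give coin: Carol -> Yara). State: watch:Uma, coin:Yara
Event 3 (give watch: Uma -> Bob). State: watch:Bob, coin:Yara
Event 4 (swap watch<->coin: now watch:Yara, coin:Bob). State: watch:Yara, coin:Bob
Event 5 (swap coin<->watch: now coin:Yara, watch:Bob). State: watch:Bob, coin:Yara
Event 6 (swap coin<->watch: now coin:Bob, watch:Yara). State: watch:Yara, coin:Bob
Event 7 (give coin: Bob -> Carol). State: watch:Yara, coin:Carol
Event 8 (swap watch<->coin: now watch:Carol, coin:Yara). State: watch:Carol, coin:Yara

Final state: watch:Carol, coin:Yara
The watch is held by Carol.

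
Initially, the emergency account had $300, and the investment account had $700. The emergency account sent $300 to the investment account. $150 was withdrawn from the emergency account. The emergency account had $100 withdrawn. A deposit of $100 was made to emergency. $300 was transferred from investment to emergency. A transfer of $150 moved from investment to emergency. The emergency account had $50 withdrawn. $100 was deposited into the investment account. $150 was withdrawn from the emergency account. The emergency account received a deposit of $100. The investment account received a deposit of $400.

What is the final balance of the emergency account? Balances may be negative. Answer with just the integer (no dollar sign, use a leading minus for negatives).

Tracking account balances step by step:
Start: emergency=300, investment=700
Event 1 (transfer 300 emergency -> investment): emergency: 300 - 300 = 0, investment: 700 + 300 = 1000. Balances: emergency=0, investment=1000
Event 2 (withdraw 150 from emergency): emergency: 0 - 150 = -150. Balances: emergency=-150, investment=1000
Event 3 (withdraw 100 from emergency): emergency: -150 - 100 = -250. Balances: emergency=-250, investment=1000
Event 4 (deposit 100 to emergency): emergency: -250 + 100 = -150. Balances: emergency=-150, investment=1000
Event 5 (transfer 300 investment -> emergency): investment: 1000 - 300 = 700, emergency: -150 + 300 = 150. Balances: emergency=150, investment=700
Event 6 (transfer 150 investment -> emergency): investment: 700 - 150 = 550, emergency: 150 + 150 = 300. Balances: emergency=300, investment=550
Event 7 (withdraw 50 from emergency): emergency: 300 - 50 = 250. Balances: emergency=250, investment=550
Event 8 (deposit 100 to investment): investment: 550 + 100 = 650. Balances: emergency=250, investment=650
Event 9 (withdraw 150 from emergency): emergency: 250 - 150 = 100. Balances: emergency=100, investment=650
Event 10 (deposit 100 to emergency): emergency: 100 + 100 = 200. Balances: emergency=200, investment=650
Event 11 (deposit 400 to investment): investment: 650 + 400 = 1050. Balances: emergency=200, investment=1050

Final balance of emergency: 200

Answer: 200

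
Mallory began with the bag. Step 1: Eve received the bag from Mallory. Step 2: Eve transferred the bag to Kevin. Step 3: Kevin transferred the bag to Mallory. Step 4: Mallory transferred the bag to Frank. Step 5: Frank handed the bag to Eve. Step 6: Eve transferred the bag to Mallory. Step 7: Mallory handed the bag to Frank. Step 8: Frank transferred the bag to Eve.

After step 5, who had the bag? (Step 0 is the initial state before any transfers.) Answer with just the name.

Answer: Eve

Derivation:
Tracking the bag holder through step 5:
After step 0 (start): Mallory
After step 1: Eve
After step 2: Kevin
After step 3: Mallory
After step 4: Frank
After step 5: Eve

At step 5, the holder is Eve.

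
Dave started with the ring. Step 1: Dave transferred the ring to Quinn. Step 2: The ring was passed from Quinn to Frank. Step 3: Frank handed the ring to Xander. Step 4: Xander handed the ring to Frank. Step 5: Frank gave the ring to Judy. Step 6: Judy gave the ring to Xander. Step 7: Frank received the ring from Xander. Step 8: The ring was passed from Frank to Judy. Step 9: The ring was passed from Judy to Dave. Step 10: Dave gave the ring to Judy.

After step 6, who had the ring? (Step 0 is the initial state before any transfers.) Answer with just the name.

Answer: Xander

Derivation:
Tracking the ring holder through step 6:
After step 0 (start): Dave
After step 1: Quinn
After step 2: Frank
After step 3: Xander
After step 4: Frank
After step 5: Judy
After step 6: Xander

At step 6, the holder is Xander.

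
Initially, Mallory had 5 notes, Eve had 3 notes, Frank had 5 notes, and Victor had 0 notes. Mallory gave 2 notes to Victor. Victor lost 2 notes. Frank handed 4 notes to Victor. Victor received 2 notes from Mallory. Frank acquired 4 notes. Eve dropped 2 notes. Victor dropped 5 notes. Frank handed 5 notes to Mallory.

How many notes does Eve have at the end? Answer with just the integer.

Tracking counts step by step:
Start: Mallory=5, Eve=3, Frank=5, Victor=0
Event 1 (Mallory -> Victor, 2): Mallory: 5 -> 3, Victor: 0 -> 2. State: Mallory=3, Eve=3, Frank=5, Victor=2
Event 2 (Victor -2): Victor: 2 -> 0. State: Mallory=3, Eve=3, Frank=5, Victor=0
Event 3 (Frank -> Victor, 4): Frank: 5 -> 1, Victor: 0 -> 4. State: Mallory=3, Eve=3, Frank=1, Victor=4
Event 4 (Mallory -> Victor, 2): Mallory: 3 -> 1, Victor: 4 -> 6. State: Mallory=1, Eve=3, Frank=1, Victor=6
Event 5 (Frank +4): Frank: 1 -> 5. State: Mallory=1, Eve=3, Frank=5, Victor=6
Event 6 (Eve -2): Eve: 3 -> 1. State: Mallory=1, Eve=1, Frank=5, Victor=6
Event 7 (Victor -5): Victor: 6 -> 1. State: Mallory=1, Eve=1, Frank=5, Victor=1
Event 8 (Frank -> Mallory, 5): Frank: 5 -> 0, Mallory: 1 -> 6. State: Mallory=6, Eve=1, Frank=0, Victor=1

Eve's final count: 1

Answer: 1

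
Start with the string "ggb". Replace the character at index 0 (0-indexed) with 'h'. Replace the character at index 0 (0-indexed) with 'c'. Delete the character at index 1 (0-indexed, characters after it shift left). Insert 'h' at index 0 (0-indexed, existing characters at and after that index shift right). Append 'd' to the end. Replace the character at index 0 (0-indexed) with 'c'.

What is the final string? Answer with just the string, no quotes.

Answer: ccbd

Derivation:
Applying each edit step by step:
Start: "ggb"
Op 1 (replace idx 0: 'g' -> 'h'): "ggb" -> "hgb"
Op 2 (replace idx 0: 'h' -> 'c'): "hgb" -> "cgb"
Op 3 (delete idx 1 = 'g'): "cgb" -> "cb"
Op 4 (insert 'h' at idx 0): "cb" -> "hcb"
Op 5 (append 'd'): "hcb" -> "hcbd"
Op 6 (replace idx 0: 'h' -> 'c'): "hcbd" -> "ccbd"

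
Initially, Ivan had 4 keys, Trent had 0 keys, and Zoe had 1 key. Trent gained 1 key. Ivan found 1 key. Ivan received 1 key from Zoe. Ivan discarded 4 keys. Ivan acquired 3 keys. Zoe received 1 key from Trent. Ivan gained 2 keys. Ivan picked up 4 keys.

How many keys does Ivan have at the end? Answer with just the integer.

Answer: 11

Derivation:
Tracking counts step by step:
Start: Ivan=4, Trent=0, Zoe=1
Event 1 (Trent +1): Trent: 0 -> 1. State: Ivan=4, Trent=1, Zoe=1
Event 2 (Ivan +1): Ivan: 4 -> 5. State: Ivan=5, Trent=1, Zoe=1
Event 3 (Zoe -> Ivan, 1): Zoe: 1 -> 0, Ivan: 5 -> 6. State: Ivan=6, Trent=1, Zoe=0
Event 4 (Ivan -4): Ivan: 6 -> 2. State: Ivan=2, Trent=1, Zoe=0
Event 5 (Ivan +3): Ivan: 2 -> 5. State: Ivan=5, Trent=1, Zoe=0
Event 6 (Trent -> Zoe, 1): Trent: 1 -> 0, Zoe: 0 -> 1. State: Ivan=5, Trent=0, Zoe=1
Event 7 (Ivan +2): Ivan: 5 -> 7. State: Ivan=7, Trent=0, Zoe=1
Event 8 (Ivan +4): Ivan: 7 -> 11. State: Ivan=11, Trent=0, Zoe=1

Ivan's final count: 11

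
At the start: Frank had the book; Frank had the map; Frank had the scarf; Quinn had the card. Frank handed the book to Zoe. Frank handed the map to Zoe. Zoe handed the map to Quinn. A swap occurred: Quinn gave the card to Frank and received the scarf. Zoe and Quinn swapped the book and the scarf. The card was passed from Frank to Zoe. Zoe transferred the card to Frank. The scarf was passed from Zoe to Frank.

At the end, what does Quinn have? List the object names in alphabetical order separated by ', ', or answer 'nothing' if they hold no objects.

Tracking all object holders:
Start: book:Frank, map:Frank, scarf:Frank, card:Quinn
Event 1 (give book: Frank -> Zoe). State: book:Zoe, map:Frank, scarf:Frank, card:Quinn
Event 2 (give map: Frank -> Zoe). State: book:Zoe, map:Zoe, scarf:Frank, card:Quinn
Event 3 (give map: Zoe -> Quinn). State: book:Zoe, map:Quinn, scarf:Frank, card:Quinn
Event 4 (swap card<->scarf: now card:Frank, scarf:Quinn). State: book:Zoe, map:Quinn, scarf:Quinn, card:Frank
Event 5 (swap book<->scarf: now book:Quinn, scarf:Zoe). State: book:Quinn, map:Quinn, scarf:Zoe, card:Frank
Event 6 (give card: Frank -> Zoe). State: book:Quinn, map:Quinn, scarf:Zoe, card:Zoe
Event 7 (give card: Zoe -> Frank). State: book:Quinn, map:Quinn, scarf:Zoe, card:Frank
Event 8 (give scarf: Zoe -> Frank). State: book:Quinn, map:Quinn, scarf:Frank, card:Frank

Final state: book:Quinn, map:Quinn, scarf:Frank, card:Frank
Quinn holds: book, map.

Answer: book, map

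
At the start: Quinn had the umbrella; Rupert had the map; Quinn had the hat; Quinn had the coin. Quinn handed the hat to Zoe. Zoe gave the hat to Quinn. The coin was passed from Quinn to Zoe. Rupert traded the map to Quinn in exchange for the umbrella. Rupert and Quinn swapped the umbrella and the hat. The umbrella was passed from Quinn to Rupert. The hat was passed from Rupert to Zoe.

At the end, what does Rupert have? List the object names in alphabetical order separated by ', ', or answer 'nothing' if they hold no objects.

Tracking all object holders:
Start: umbrella:Quinn, map:Rupert, hat:Quinn, coin:Quinn
Event 1 (give hat: Quinn -> Zoe). State: umbrella:Quinn, map:Rupert, hat:Zoe, coin:Quinn
Event 2 (give hat: Zoe -> Quinn). State: umbrella:Quinn, map:Rupert, hat:Quinn, coin:Quinn
Event 3 (give coin: Quinn -> Zoe). State: umbrella:Quinn, map:Rupert, hat:Quinn, coin:Zoe
Event 4 (swap map<->umbrella: now map:Quinn, umbrella:Rupert). State: umbrella:Rupert, map:Quinn, hat:Quinn, coin:Zoe
Event 5 (swap umbrella<->hat: now umbrella:Quinn, hat:Rupert). State: umbrella:Quinn, map:Quinn, hat:Rupert, coin:Zoe
Event 6 (give umbrella: Quinn -> Rupert). State: umbrella:Rupert, map:Quinn, hat:Rupert, coin:Zoe
Event 7 (give hat: Rupert -> Zoe). State: umbrella:Rupert, map:Quinn, hat:Zoe, coin:Zoe

Final state: umbrella:Rupert, map:Quinn, hat:Zoe, coin:Zoe
Rupert holds: umbrella.

Answer: umbrella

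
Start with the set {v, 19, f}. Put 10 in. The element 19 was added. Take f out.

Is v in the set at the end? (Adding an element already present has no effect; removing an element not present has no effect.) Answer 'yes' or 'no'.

Tracking the set through each operation:
Start: {19, f, v}
Event 1 (add 10): added. Set: {10, 19, f, v}
Event 2 (add 19): already present, no change. Set: {10, 19, f, v}
Event 3 (remove f): removed. Set: {10, 19, v}

Final set: {10, 19, v} (size 3)
v is in the final set.

Answer: yes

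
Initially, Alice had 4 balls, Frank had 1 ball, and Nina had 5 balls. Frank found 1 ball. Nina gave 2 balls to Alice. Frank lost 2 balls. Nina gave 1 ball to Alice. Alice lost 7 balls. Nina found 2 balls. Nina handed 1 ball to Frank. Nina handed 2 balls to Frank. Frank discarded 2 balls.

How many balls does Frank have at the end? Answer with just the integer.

Answer: 1

Derivation:
Tracking counts step by step:
Start: Alice=4, Frank=1, Nina=5
Event 1 (Frank +1): Frank: 1 -> 2. State: Alice=4, Frank=2, Nina=5
Event 2 (Nina -> Alice, 2): Nina: 5 -> 3, Alice: 4 -> 6. State: Alice=6, Frank=2, Nina=3
Event 3 (Frank -2): Frank: 2 -> 0. State: Alice=6, Frank=0, Nina=3
Event 4 (Nina -> Alice, 1): Nina: 3 -> 2, Alice: 6 -> 7. State: Alice=7, Frank=0, Nina=2
Event 5 (Alice -7): Alice: 7 -> 0. State: Alice=0, Frank=0, Nina=2
Event 6 (Nina +2): Nina: 2 -> 4. State: Alice=0, Frank=0, Nina=4
Event 7 (Nina -> Frank, 1): Nina: 4 -> 3, Frank: 0 -> 1. State: Alice=0, Frank=1, Nina=3
Event 8 (Nina -> Frank, 2): Nina: 3 -> 1, Frank: 1 -> 3. State: Alice=0, Frank=3, Nina=1
Event 9 (Frank -2): Frank: 3 -> 1. State: Alice=0, Frank=1, Nina=1

Frank's final count: 1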